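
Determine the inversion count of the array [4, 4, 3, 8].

Finding inversions in [4, 4, 3, 8]:

(0, 2): arr[0]=4 > arr[2]=3
(1, 2): arr[1]=4 > arr[2]=3

Total inversions: 2

The array has 2 inversion(s): (0,2), (1,2). Each pair (i,j) satisfies i < j and arr[i] > arr[j].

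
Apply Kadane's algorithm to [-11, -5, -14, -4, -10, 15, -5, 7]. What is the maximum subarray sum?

Using Kadane's algorithm on [-11, -5, -14, -4, -10, 15, -5, 7]:

Scanning through the array:
Position 1 (value -5): max_ending_here = -5, max_so_far = -5
Position 2 (value -14): max_ending_here = -14, max_so_far = -5
Position 3 (value -4): max_ending_here = -4, max_so_far = -4
Position 4 (value -10): max_ending_here = -10, max_so_far = -4
Position 5 (value 15): max_ending_here = 15, max_so_far = 15
Position 6 (value -5): max_ending_here = 10, max_so_far = 15
Position 7 (value 7): max_ending_here = 17, max_so_far = 17

Maximum subarray: [15, -5, 7]
Maximum sum: 17

The maximum subarray is [15, -5, 7] with sum 17. This subarray runs from index 5 to index 7.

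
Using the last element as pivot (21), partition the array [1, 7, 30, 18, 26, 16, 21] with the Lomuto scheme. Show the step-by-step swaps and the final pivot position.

Lomuto partition with pivot = 21:

Initial array: [1, 7, 30, 18, 26, 16, 21]

arr[0]=1 <= 21: swap with position 0, array becomes [1, 7, 30, 18, 26, 16, 21]
arr[1]=7 <= 21: swap with position 1, array becomes [1, 7, 30, 18, 26, 16, 21]
arr[2]=30 > 21: no swap
arr[3]=18 <= 21: swap with position 2, array becomes [1, 7, 18, 30, 26, 16, 21]
arr[4]=26 > 21: no swap
arr[5]=16 <= 21: swap with position 3, array becomes [1, 7, 18, 16, 26, 30, 21]

Place pivot at position 4: [1, 7, 18, 16, 21, 30, 26]
Pivot position: 4

After partitioning with pivot 21, the array becomes [1, 7, 18, 16, 21, 30, 26]. The pivot is placed at index 4. All elements to the left of the pivot are <= 21, and all elements to the right are > 21.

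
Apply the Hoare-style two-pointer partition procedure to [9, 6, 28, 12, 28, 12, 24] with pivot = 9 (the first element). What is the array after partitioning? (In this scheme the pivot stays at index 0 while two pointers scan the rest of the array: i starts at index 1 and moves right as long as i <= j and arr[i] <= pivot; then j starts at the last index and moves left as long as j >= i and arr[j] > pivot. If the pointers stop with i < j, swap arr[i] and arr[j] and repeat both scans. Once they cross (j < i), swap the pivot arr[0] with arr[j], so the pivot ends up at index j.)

Hoare-style two-pointer partition with pivot = 9:

Initial array: [9, 6, 28, 12, 28, 12, 24]

Pointers start at i = 1, j = 6.
i ends at 2, j ends at 1: the pointers have crossed (j < i), so scanning stops.

Swap pivot arr[0] with arr[1] to place pivot at position 1: [6, 9, 28, 12, 28, 12, 24]
Pivot position: 1

After partitioning with pivot 9, the array becomes [6, 9, 28, 12, 28, 12, 24]. The pivot is placed at index 1. All elements to the left of the pivot are <= 9, and all elements to the right are > 9.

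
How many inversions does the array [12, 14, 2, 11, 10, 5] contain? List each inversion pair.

Finding inversions in [12, 14, 2, 11, 10, 5]:

(0, 2): arr[0]=12 > arr[2]=2
(0, 3): arr[0]=12 > arr[3]=11
(0, 4): arr[0]=12 > arr[4]=10
(0, 5): arr[0]=12 > arr[5]=5
(1, 2): arr[1]=14 > arr[2]=2
(1, 3): arr[1]=14 > arr[3]=11
(1, 4): arr[1]=14 > arr[4]=10
(1, 5): arr[1]=14 > arr[5]=5
(3, 4): arr[3]=11 > arr[4]=10
(3, 5): arr[3]=11 > arr[5]=5
(4, 5): arr[4]=10 > arr[5]=5

Total inversions: 11

The array has 11 inversion(s): (0,2), (0,3), (0,4), (0,5), (1,2), (1,3), (1,4), (1,5), (3,4), (3,5), (4,5). Each pair (i,j) satisfies i < j and arr[i] > arr[j].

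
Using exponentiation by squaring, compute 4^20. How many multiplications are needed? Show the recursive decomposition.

Computing 4^20 by squaring (build up from 4^1; each line after the first costs one multiplication):

4^1 = 4
4^2 = (4^1)^2 = 4^2 = 16
4^4 = (4^2)^2 = 16^2 = 256
4^5 = 4 * 4^4 = 4 * 256 = 1024
4^10 = (4^5)^2 = 1024^2 = 1048576
4^20 = (4^10)^2 = 1048576^2 = 1099511627776

Result: 1099511627776
Multiplications needed: 5 (5 lines after 4^1)

4^20 = 1099511627776. Using exponentiation by squaring, this requires 5 multiplications. The key idea: if the exponent is even, square the half-power; if odd, multiply by the base once.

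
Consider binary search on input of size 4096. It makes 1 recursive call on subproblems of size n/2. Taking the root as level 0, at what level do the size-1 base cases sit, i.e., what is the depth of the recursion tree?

For divide and conquer with division factor 2:

Problem sizes at each level:
Level 0: 4096
Level 1: 2048
Level 2: 1024
Level 3: 512
Level 4: 256
Level 5: 128
Level 6: 64
Level 7: 32
Level 8: 16
Level 9: 8
Level 10: 4
Level 11: 2
Level 12: 1

The root is level 0 and the size-1 base case is level 12 (the tree spans levels 0 through 12, i.e. 13 levels counting the root), so the depth is the number of divisions: log_2(4096) = 12

The recursion tree depth is log_2(4096) = 12. At each level, the problem size is divided by 2, so it takes 12 divisions to reduce to a base case of size 1. The algorithm makes 1 recursive call at each level.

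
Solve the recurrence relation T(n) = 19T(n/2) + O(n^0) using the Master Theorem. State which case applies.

Master Theorem for T(n) = 19T(n/2) + O(n^0):

a = 19, b = 2, c = 0
log_b(a) = log_2(19) = 4.2479

Case 1: c = 0 < log_2(19) = 4.2479
T(n) = O(n^(log_2 19))

For T(n) = 19T(n/2) + O(n^0): log_2(19) = 4.2479. This is Case 1 of the Master Theorem (c < log_b(a), work dominated by leaves), giving O(n^(log_2 19)).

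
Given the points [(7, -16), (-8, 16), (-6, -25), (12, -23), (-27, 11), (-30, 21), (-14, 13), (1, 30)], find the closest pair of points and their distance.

Computing all pairwise distances among 8 points:

d((7, -16), (-8, 16)) = 35.3412
d((7, -16), (-6, -25)) = 15.8114
d((7, -16), (12, -23)) = 8.6023
d((7, -16), (-27, 11)) = 43.4166
d((7, -16), (-30, 21)) = 52.3259
d((7, -16), (-14, 13)) = 35.805
d((7, -16), (1, 30)) = 46.3897
d((-8, 16), (-6, -25)) = 41.0488
d((-8, 16), (12, -23)) = 43.8292
d((-8, 16), (-27, 11)) = 19.6469
d((-8, 16), (-30, 21)) = 22.561
d((-8, 16), (-14, 13)) = 6.7082 <-- minimum
d((-8, 16), (1, 30)) = 16.6433
d((-6, -25), (12, -23)) = 18.1108
d((-6, -25), (-27, 11)) = 41.6773
d((-6, -25), (-30, 21)) = 51.8845
d((-6, -25), (-14, 13)) = 38.833
d((-6, -25), (1, 30)) = 55.4437
d((12, -23), (-27, 11)) = 51.7397
d((12, -23), (-30, 21)) = 60.8276
d((12, -23), (-14, 13)) = 44.4072
d((12, -23), (1, 30)) = 54.1295
d((-27, 11), (-30, 21)) = 10.4403
d((-27, 11), (-14, 13)) = 13.1529
d((-27, 11), (1, 30)) = 33.8378
d((-30, 21), (-14, 13)) = 17.8885
d((-30, 21), (1, 30)) = 32.28
d((-14, 13), (1, 30)) = 22.6716

Closest pair: (-8, 16) and (-14, 13) with distance 6.7082

The closest pair is (-8, 16) and (-14, 13) with Euclidean distance 6.7082. For 8 points, brute-force pairwise comparison is shown above. For large n, the divide-and-conquer algorithm (sort by x, recurse on halves, check the dividing strip) achieves O(n log n).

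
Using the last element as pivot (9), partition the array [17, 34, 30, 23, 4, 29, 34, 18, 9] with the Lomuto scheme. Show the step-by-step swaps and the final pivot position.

Lomuto partition with pivot = 9:

Initial array: [17, 34, 30, 23, 4, 29, 34, 18, 9]

arr[0]=17 > 9: no swap
arr[1]=34 > 9: no swap
arr[2]=30 > 9: no swap
arr[3]=23 > 9: no swap
arr[4]=4 <= 9: swap with position 0, array becomes [4, 34, 30, 23, 17, 29, 34, 18, 9]
arr[5]=29 > 9: no swap
arr[6]=34 > 9: no swap
arr[7]=18 > 9: no swap

Place pivot at position 1: [4, 9, 30, 23, 17, 29, 34, 18, 34]
Pivot position: 1

After partitioning with pivot 9, the array becomes [4, 9, 30, 23, 17, 29, 34, 18, 34]. The pivot is placed at index 1. All elements to the left of the pivot are <= 9, and all elements to the right are > 9.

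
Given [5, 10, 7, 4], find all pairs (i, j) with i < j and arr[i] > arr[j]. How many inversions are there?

Finding inversions in [5, 10, 7, 4]:

(0, 3): arr[0]=5 > arr[3]=4
(1, 2): arr[1]=10 > arr[2]=7
(1, 3): arr[1]=10 > arr[3]=4
(2, 3): arr[2]=7 > arr[3]=4

Total inversions: 4

The array has 4 inversion(s): (0,3), (1,2), (1,3), (2,3). Each pair (i,j) satisfies i < j and arr[i] > arr[j].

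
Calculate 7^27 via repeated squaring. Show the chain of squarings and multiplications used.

Computing 7^27 by squaring (build up from 7^1; each line after the first costs one multiplication):

7^1 = 7
7^2 = (7^1)^2 = 7^2 = 49
7^3 = 7 * 7^2 = 7 * 49 = 343
7^6 = (7^3)^2 = 343^2 = 117649
7^12 = (7^6)^2 = 117649^2 = 13841287201
7^13 = 7 * 7^12 = 7 * 13841287201 = 96889010407
7^26 = (7^13)^2 = 96889010407^2 = 9387480337647754305649
7^27 = 7 * 7^26 = 7 * 9387480337647754305649 = 65712362363534280139543

Result: 65712362363534280139543
Multiplications needed: 7 (7 lines after 7^1)

7^27 = 65712362363534280139543. Using exponentiation by squaring, this requires 7 multiplications. The key idea: if the exponent is even, square the half-power; if odd, multiply by the base once.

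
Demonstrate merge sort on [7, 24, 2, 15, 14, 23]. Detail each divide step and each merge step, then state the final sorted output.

Merge sort trace:

Split: [7, 24, 2, 15, 14, 23] -> [7, 24, 2] and [15, 14, 23]
  Split: [7, 24, 2] -> [7] and [24, 2]
    Split: [24, 2] -> [24] and [2]
    Merge: [24] + [2] -> [2, 24]
  Merge: [7] + [2, 24] -> [2, 7, 24]
  Split: [15, 14, 23] -> [15] and [14, 23]
    Split: [14, 23] -> [14] and [23]
    Merge: [14] + [23] -> [14, 23]
  Merge: [15] + [14, 23] -> [14, 15, 23]
Merge: [2, 7, 24] + [14, 15, 23] -> [2, 7, 14, 15, 23, 24]

Final sorted array: [2, 7, 14, 15, 23, 24]

The merge sort proceeds by recursively splitting the array and merging sorted halves.
After all merges, the sorted array is [2, 7, 14, 15, 23, 24].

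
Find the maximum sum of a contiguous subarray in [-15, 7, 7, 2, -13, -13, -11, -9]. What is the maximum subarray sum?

Using Kadane's algorithm on [-15, 7, 7, 2, -13, -13, -11, -9]:

Scanning through the array:
Position 1 (value 7): max_ending_here = 7, max_so_far = 7
Position 2 (value 7): max_ending_here = 14, max_so_far = 14
Position 3 (value 2): max_ending_here = 16, max_so_far = 16
Position 4 (value -13): max_ending_here = 3, max_so_far = 16
Position 5 (value -13): max_ending_here = -10, max_so_far = 16
Position 6 (value -11): max_ending_here = -11, max_so_far = 16
Position 7 (value -9): max_ending_here = -9, max_so_far = 16

Maximum subarray: [7, 7, 2]
Maximum sum: 16

The maximum subarray is [7, 7, 2] with sum 16. This subarray runs from index 1 to index 3.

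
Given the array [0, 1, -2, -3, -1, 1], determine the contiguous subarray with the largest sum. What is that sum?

Using Kadane's algorithm on [0, 1, -2, -3, -1, 1]:

Scanning through the array:
Position 1 (value 1): max_ending_here = 1, max_so_far = 1
Position 2 (value -2): max_ending_here = -1, max_so_far = 1
Position 3 (value -3): max_ending_here = -3, max_so_far = 1
Position 4 (value -1): max_ending_here = -1, max_so_far = 1
Position 5 (value 1): max_ending_here = 1, max_so_far = 1

Maximum subarray: [0, 1]
Maximum sum: 1

The maximum subarray is [0, 1] with sum 1. This subarray runs from index 0 to index 1.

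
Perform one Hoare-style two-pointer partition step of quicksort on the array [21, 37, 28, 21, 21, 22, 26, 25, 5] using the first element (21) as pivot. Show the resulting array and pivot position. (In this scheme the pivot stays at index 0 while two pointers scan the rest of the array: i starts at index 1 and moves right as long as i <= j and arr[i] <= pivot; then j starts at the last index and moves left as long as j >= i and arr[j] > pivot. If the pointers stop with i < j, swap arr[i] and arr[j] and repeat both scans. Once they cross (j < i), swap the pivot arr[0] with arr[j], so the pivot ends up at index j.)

Hoare-style two-pointer partition with pivot = 21:

Initial array: [21, 37, 28, 21, 21, 22, 26, 25, 5]

Pointers start at i = 1, j = 8.
i stops at index 1 (arr[1]=37 > 21), j stops at index 8 (arr[8]=5 <= 21): swap arr[1] and arr[8], array becomes [21, 5, 28, 21, 21, 22, 26, 25, 37]
i stops at index 2 (arr[2]=28 > 21), j stops at index 4 (arr[4]=21 <= 21): swap arr[2] and arr[4], array becomes [21, 5, 21, 21, 28, 22, 26, 25, 37]
i ends at 4, j ends at 3: the pointers have crossed (j < i), so scanning stops.

Swap pivot arr[0] with arr[3] to place pivot at position 3: [21, 5, 21, 21, 28, 22, 26, 25, 37]
Pivot position: 3

After partitioning with pivot 21, the array becomes [21, 5, 21, 21, 28, 22, 26, 25, 37]. The pivot is placed at index 3. All elements to the left of the pivot are <= 21, and all elements to the right are > 21.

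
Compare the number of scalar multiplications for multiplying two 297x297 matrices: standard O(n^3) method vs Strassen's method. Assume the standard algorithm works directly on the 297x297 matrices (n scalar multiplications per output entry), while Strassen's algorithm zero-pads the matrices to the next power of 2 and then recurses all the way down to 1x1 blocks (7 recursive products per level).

Matrix multiplication for 297x297 matrices:

Strassen's algorithm requires power-of-2 dimensions. Pad 297x297 to 512x512 (next power of 2).

Standard algorithm: 297^3 = 26198073 multiplications
Strassen's algorithm: 7^(log2(512)) = 7^9 = 40353607 multiplications
Difference: 26198073 - 40353607 = -14155534 (Strassen uses MORE here due to padding overhead — for small or just-over-power-of-2 n, padding can outweigh the per-level savings)

Standard: 26198073 multiplications (297^3). Strassen: 40353607 multiplications (7^9, after padding to 512x512). Strassen reduces 8 recursive multiplications to 7 at each level.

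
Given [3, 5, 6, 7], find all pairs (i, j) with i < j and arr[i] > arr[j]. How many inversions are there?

Finding inversions in [3, 5, 6, 7]:


Total inversions: 0

The array has 0 inversions. It is already sorted.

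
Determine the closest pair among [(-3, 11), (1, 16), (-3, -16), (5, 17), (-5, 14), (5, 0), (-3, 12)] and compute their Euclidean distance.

Computing all pairwise distances among 7 points:

d((-3, 11), (1, 16)) = 6.4031
d((-3, 11), (-3, -16)) = 27.0
d((-3, 11), (5, 17)) = 10.0
d((-3, 11), (-5, 14)) = 3.6056
d((-3, 11), (5, 0)) = 13.6015
d((-3, 11), (-3, 12)) = 1.0 <-- minimum
d((1, 16), (-3, -16)) = 32.249
d((1, 16), (5, 17)) = 4.1231
d((1, 16), (-5, 14)) = 6.3246
d((1, 16), (5, 0)) = 16.4924
d((1, 16), (-3, 12)) = 5.6569
d((-3, -16), (5, 17)) = 33.9559
d((-3, -16), (-5, 14)) = 30.0666
d((-3, -16), (5, 0)) = 17.8885
d((-3, -16), (-3, 12)) = 28.0
d((5, 17), (-5, 14)) = 10.4403
d((5, 17), (5, 0)) = 17.0
d((5, 17), (-3, 12)) = 9.434
d((-5, 14), (5, 0)) = 17.2047
d((-5, 14), (-3, 12)) = 2.8284
d((5, 0), (-3, 12)) = 14.4222

Closest pair: (-3, 11) and (-3, 12) with distance 1.0

The closest pair is (-3, 11) and (-3, 12) with Euclidean distance 1.0. For 7 points, brute-force pairwise comparison is shown above. For large n, the divide-and-conquer algorithm (sort by x, recurse on halves, check the dividing strip) achieves O(n log n).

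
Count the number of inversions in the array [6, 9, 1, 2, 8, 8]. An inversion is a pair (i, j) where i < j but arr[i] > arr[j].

Finding inversions in [6, 9, 1, 2, 8, 8]:

(0, 2): arr[0]=6 > arr[2]=1
(0, 3): arr[0]=6 > arr[3]=2
(1, 2): arr[1]=9 > arr[2]=1
(1, 3): arr[1]=9 > arr[3]=2
(1, 4): arr[1]=9 > arr[4]=8
(1, 5): arr[1]=9 > arr[5]=8

Total inversions: 6

The array has 6 inversion(s): (0,2), (0,3), (1,2), (1,3), (1,4), (1,5). Each pair (i,j) satisfies i < j and arr[i] > arr[j].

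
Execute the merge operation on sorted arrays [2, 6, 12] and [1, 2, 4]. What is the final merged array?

Merging process:

Compare 2 vs 1: take 1 from right. Merged: [1]
Compare 2 vs 2: take 2 from left. Merged: [1, 2]
Compare 6 vs 2: take 2 from right. Merged: [1, 2, 2]
Compare 6 vs 4: take 4 from right. Merged: [1, 2, 2, 4]
Append remaining from left: [6, 12]. Merged: [1, 2, 2, 4, 6, 12]

Final merged array: [1, 2, 2, 4, 6, 12]
Total comparisons: 4

The merged array is [1, 2, 2, 4, 6, 12], requiring 4 comparisons. The merge step runs in O(n) time where n is the total number of elements.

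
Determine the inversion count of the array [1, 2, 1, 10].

Finding inversions in [1, 2, 1, 10]:

(1, 2): arr[1]=2 > arr[2]=1

Total inversions: 1

The array has 1 inversion(s): (1,2). Each pair (i,j) satisfies i < j and arr[i] > arr[j].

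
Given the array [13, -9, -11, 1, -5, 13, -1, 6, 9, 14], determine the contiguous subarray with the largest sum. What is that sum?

Using Kadane's algorithm on [13, -9, -11, 1, -5, 13, -1, 6, 9, 14]:

Scanning through the array:
Position 1 (value -9): max_ending_here = 4, max_so_far = 13
Position 2 (value -11): max_ending_here = -7, max_so_far = 13
Position 3 (value 1): max_ending_here = 1, max_so_far = 13
Position 4 (value -5): max_ending_here = -4, max_so_far = 13
Position 5 (value 13): max_ending_here = 13, max_so_far = 13
Position 6 (value -1): max_ending_here = 12, max_so_far = 13
Position 7 (value 6): max_ending_here = 18, max_so_far = 18
Position 8 (value 9): max_ending_here = 27, max_so_far = 27
Position 9 (value 14): max_ending_here = 41, max_so_far = 41

Maximum subarray: [13, -1, 6, 9, 14]
Maximum sum: 41

The maximum subarray is [13, -1, 6, 9, 14] with sum 41. This subarray runs from index 5 to index 9.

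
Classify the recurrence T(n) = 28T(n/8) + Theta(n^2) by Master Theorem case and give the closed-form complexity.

Master Theorem for T(n) = 28T(n/8) + O(n^2):

a = 28, b = 8, c = 2
log_b(a) = log_8(28) = 1.6025

Case 3: c = 2 > log_8(28) = 1.6025
T(n) = O(n^2) = O(n^2)

For T(n) = 28T(n/8) + O(n^2): log_8(28) = 1.6025. This is Case 3 of the Master Theorem (c > log_b(a), work dominated by root), giving O(n^2).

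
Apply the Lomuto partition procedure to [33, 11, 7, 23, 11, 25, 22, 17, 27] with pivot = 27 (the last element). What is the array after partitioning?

Lomuto partition with pivot = 27:

Initial array: [33, 11, 7, 23, 11, 25, 22, 17, 27]

arr[0]=33 > 27: no swap
arr[1]=11 <= 27: swap with position 0, array becomes [11, 33, 7, 23, 11, 25, 22, 17, 27]
arr[2]=7 <= 27: swap with position 1, array becomes [11, 7, 33, 23, 11, 25, 22, 17, 27]
arr[3]=23 <= 27: swap with position 2, array becomes [11, 7, 23, 33, 11, 25, 22, 17, 27]
arr[4]=11 <= 27: swap with position 3, array becomes [11, 7, 23, 11, 33, 25, 22, 17, 27]
arr[5]=25 <= 27: swap with position 4, array becomes [11, 7, 23, 11, 25, 33, 22, 17, 27]
arr[6]=22 <= 27: swap with position 5, array becomes [11, 7, 23, 11, 25, 22, 33, 17, 27]
arr[7]=17 <= 27: swap with position 6, array becomes [11, 7, 23, 11, 25, 22, 17, 33, 27]

Place pivot at position 7: [11, 7, 23, 11, 25, 22, 17, 27, 33]
Pivot position: 7

After partitioning with pivot 27, the array becomes [11, 7, 23, 11, 25, 22, 17, 27, 33]. The pivot is placed at index 7. All elements to the left of the pivot are <= 27, and all elements to the right are > 27.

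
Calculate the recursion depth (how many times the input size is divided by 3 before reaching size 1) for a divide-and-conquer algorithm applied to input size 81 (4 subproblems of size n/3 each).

For divide and conquer with division factor 3:

Problem sizes at each level:
Level 0: 81
Level 1: 27
Level 2: 9
Level 3: 3
Level 4: 1

The root is level 0 and the size-1 base case is level 4 (the tree spans levels 0 through 4, i.e. 5 levels counting the root), so the depth is the number of divisions: log_3(81) = 4

The recursion tree depth is log_3(81) = 4. At each level, the problem size is divided by 3, so it takes 4 divisions to reduce to a base case of size 1. The algorithm makes 4 recursive calls at each level.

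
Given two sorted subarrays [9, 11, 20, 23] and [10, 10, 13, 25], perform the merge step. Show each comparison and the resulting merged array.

Merging process:

Compare 9 vs 10: take 9 from left. Merged: [9]
Compare 11 vs 10: take 10 from right. Merged: [9, 10]
Compare 11 vs 10: take 10 from right. Merged: [9, 10, 10]
Compare 11 vs 13: take 11 from left. Merged: [9, 10, 10, 11]
Compare 20 vs 13: take 13 from right. Merged: [9, 10, 10, 11, 13]
Compare 20 vs 25: take 20 from left. Merged: [9, 10, 10, 11, 13, 20]
Compare 23 vs 25: take 23 from left. Merged: [9, 10, 10, 11, 13, 20, 23]
Append remaining from right: [25]. Merged: [9, 10, 10, 11, 13, 20, 23, 25]

Final merged array: [9, 10, 10, 11, 13, 20, 23, 25]
Total comparisons: 7

The merged array is [9, 10, 10, 11, 13, 20, 23, 25], requiring 7 comparisons. The merge step runs in O(n) time where n is the total number of elements.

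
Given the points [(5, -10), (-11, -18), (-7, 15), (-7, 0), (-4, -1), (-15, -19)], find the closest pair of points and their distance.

Computing all pairwise distances among 6 points:

d((5, -10), (-11, -18)) = 17.8885
d((5, -10), (-7, 15)) = 27.7308
d((5, -10), (-7, 0)) = 15.6205
d((5, -10), (-4, -1)) = 12.7279
d((5, -10), (-15, -19)) = 21.9317
d((-11, -18), (-7, 15)) = 33.2415
d((-11, -18), (-7, 0)) = 18.4391
d((-11, -18), (-4, -1)) = 18.3848
d((-11, -18), (-15, -19)) = 4.1231
d((-7, 15), (-7, 0)) = 15.0
d((-7, 15), (-4, -1)) = 16.2788
d((-7, 15), (-15, -19)) = 34.9285
d((-7, 0), (-4, -1)) = 3.1623 <-- minimum
d((-7, 0), (-15, -19)) = 20.6155
d((-4, -1), (-15, -19)) = 21.095

Closest pair: (-7, 0) and (-4, -1) with distance 3.1623

The closest pair is (-7, 0) and (-4, -1) with Euclidean distance 3.1623. For 6 points, brute-force pairwise comparison is shown above. For large n, the divide-and-conquer algorithm (sort by x, recurse on halves, check the dividing strip) achieves O(n log n).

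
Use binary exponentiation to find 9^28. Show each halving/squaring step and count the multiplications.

Computing 9^28 by squaring (build up from 9^1; each line after the first costs one multiplication):

9^1 = 9
9^2 = (9^1)^2 = 9^2 = 81
9^3 = 9 * 9^2 = 9 * 81 = 729
9^6 = (9^3)^2 = 729^2 = 531441
9^7 = 9 * 9^6 = 9 * 531441 = 4782969
9^14 = (9^7)^2 = 4782969^2 = 22876792454961
9^28 = (9^14)^2 = 22876792454961^2 = 523347633027360537213511521

Result: 523347633027360537213511521
Multiplications needed: 6 (6 lines after 9^1)

9^28 = 523347633027360537213511521. Using exponentiation by squaring, this requires 6 multiplications. The key idea: if the exponent is even, square the half-power; if odd, multiply by the base once.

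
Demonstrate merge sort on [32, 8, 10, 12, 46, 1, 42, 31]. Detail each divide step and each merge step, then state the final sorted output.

Merge sort trace:

Split: [32, 8, 10, 12, 46, 1, 42, 31] -> [32, 8, 10, 12] and [46, 1, 42, 31]
  Split: [32, 8, 10, 12] -> [32, 8] and [10, 12]
    Split: [32, 8] -> [32] and [8]
    Merge: [32] + [8] -> [8, 32]
    Split: [10, 12] -> [10] and [12]
    Merge: [10] + [12] -> [10, 12]
  Merge: [8, 32] + [10, 12] -> [8, 10, 12, 32]
  Split: [46, 1, 42, 31] -> [46, 1] and [42, 31]
    Split: [46, 1] -> [46] and [1]
    Merge: [46] + [1] -> [1, 46]
    Split: [42, 31] -> [42] and [31]
    Merge: [42] + [31] -> [31, 42]
  Merge: [1, 46] + [31, 42] -> [1, 31, 42, 46]
Merge: [8, 10, 12, 32] + [1, 31, 42, 46] -> [1, 8, 10, 12, 31, 32, 42, 46]

Final sorted array: [1, 8, 10, 12, 31, 32, 42, 46]

The merge sort proceeds by recursively splitting the array and merging sorted halves.
After all merges, the sorted array is [1, 8, 10, 12, 31, 32, 42, 46].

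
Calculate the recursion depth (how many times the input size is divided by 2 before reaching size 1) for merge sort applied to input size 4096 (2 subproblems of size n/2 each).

For divide and conquer with division factor 2:

Problem sizes at each level:
Level 0: 4096
Level 1: 2048
Level 2: 1024
Level 3: 512
Level 4: 256
Level 5: 128
Level 6: 64
Level 7: 32
Level 8: 16
Level 9: 8
Level 10: 4
Level 11: 2
Level 12: 1

The root is level 0 and the size-1 base case is level 12 (the tree spans levels 0 through 12, i.e. 13 levels counting the root), so the depth is the number of divisions: log_2(4096) = 12

The recursion tree depth is log_2(4096) = 12. At each level, the problem size is divided by 2, so it takes 12 divisions to reduce to a base case of size 1. The algorithm makes 2 recursive calls at each level.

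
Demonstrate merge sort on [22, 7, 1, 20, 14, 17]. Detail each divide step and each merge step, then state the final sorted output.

Merge sort trace:

Split: [22, 7, 1, 20, 14, 17] -> [22, 7, 1] and [20, 14, 17]
  Split: [22, 7, 1] -> [22] and [7, 1]
    Split: [7, 1] -> [7] and [1]
    Merge: [7] + [1] -> [1, 7]
  Merge: [22] + [1, 7] -> [1, 7, 22]
  Split: [20, 14, 17] -> [20] and [14, 17]
    Split: [14, 17] -> [14] and [17]
    Merge: [14] + [17] -> [14, 17]
  Merge: [20] + [14, 17] -> [14, 17, 20]
Merge: [1, 7, 22] + [14, 17, 20] -> [1, 7, 14, 17, 20, 22]

Final sorted array: [1, 7, 14, 17, 20, 22]

The merge sort proceeds by recursively splitting the array and merging sorted halves.
After all merges, the sorted array is [1, 7, 14, 17, 20, 22].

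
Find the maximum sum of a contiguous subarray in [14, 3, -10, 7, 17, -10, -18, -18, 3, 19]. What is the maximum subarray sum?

Using Kadane's algorithm on [14, 3, -10, 7, 17, -10, -18, -18, 3, 19]:

Scanning through the array:
Position 1 (value 3): max_ending_here = 17, max_so_far = 17
Position 2 (value -10): max_ending_here = 7, max_so_far = 17
Position 3 (value 7): max_ending_here = 14, max_so_far = 17
Position 4 (value 17): max_ending_here = 31, max_so_far = 31
Position 5 (value -10): max_ending_here = 21, max_so_far = 31
Position 6 (value -18): max_ending_here = 3, max_so_far = 31
Position 7 (value -18): max_ending_here = -15, max_so_far = 31
Position 8 (value 3): max_ending_here = 3, max_so_far = 31
Position 9 (value 19): max_ending_here = 22, max_so_far = 31

Maximum subarray: [14, 3, -10, 7, 17]
Maximum sum: 31

The maximum subarray is [14, 3, -10, 7, 17] with sum 31. This subarray runs from index 0 to index 4.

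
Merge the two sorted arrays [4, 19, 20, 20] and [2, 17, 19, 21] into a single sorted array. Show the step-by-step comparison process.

Merging process:

Compare 4 vs 2: take 2 from right. Merged: [2]
Compare 4 vs 17: take 4 from left. Merged: [2, 4]
Compare 19 vs 17: take 17 from right. Merged: [2, 4, 17]
Compare 19 vs 19: take 19 from left. Merged: [2, 4, 17, 19]
Compare 20 vs 19: take 19 from right. Merged: [2, 4, 17, 19, 19]
Compare 20 vs 21: take 20 from left. Merged: [2, 4, 17, 19, 19, 20]
Compare 20 vs 21: take 20 from left. Merged: [2, 4, 17, 19, 19, 20, 20]
Append remaining from right: [21]. Merged: [2, 4, 17, 19, 19, 20, 20, 21]

Final merged array: [2, 4, 17, 19, 19, 20, 20, 21]
Total comparisons: 7

The merged array is [2, 4, 17, 19, 19, 20, 20, 21], requiring 7 comparisons. The merge step runs in O(n) time where n is the total number of elements.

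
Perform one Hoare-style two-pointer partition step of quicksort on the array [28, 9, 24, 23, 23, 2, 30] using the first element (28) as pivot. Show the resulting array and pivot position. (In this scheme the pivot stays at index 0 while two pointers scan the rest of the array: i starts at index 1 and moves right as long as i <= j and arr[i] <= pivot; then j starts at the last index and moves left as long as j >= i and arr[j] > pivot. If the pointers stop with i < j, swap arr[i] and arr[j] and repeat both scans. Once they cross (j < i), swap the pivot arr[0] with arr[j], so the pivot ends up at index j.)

Hoare-style two-pointer partition with pivot = 28:

Initial array: [28, 9, 24, 23, 23, 2, 30]

Pointers start at i = 1, j = 6.
i ends at 6, j ends at 5: the pointers have crossed (j < i), so scanning stops.

Swap pivot arr[0] with arr[5] to place pivot at position 5: [2, 9, 24, 23, 23, 28, 30]
Pivot position: 5

After partitioning with pivot 28, the array becomes [2, 9, 24, 23, 23, 28, 30]. The pivot is placed at index 5. All elements to the left of the pivot are <= 28, and all elements to the right are > 28.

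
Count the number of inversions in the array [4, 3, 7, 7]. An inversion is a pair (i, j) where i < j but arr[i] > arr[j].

Finding inversions in [4, 3, 7, 7]:

(0, 1): arr[0]=4 > arr[1]=3

Total inversions: 1

The array has 1 inversion(s): (0,1). Each pair (i,j) satisfies i < j and arr[i] > arr[j].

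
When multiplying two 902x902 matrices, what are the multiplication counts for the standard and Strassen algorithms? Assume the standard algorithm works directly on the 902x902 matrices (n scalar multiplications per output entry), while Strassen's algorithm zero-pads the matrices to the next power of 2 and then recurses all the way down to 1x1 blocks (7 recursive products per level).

Matrix multiplication for 902x902 matrices:

Strassen's algorithm requires power-of-2 dimensions. Pad 902x902 to 1024x1024 (next power of 2).

Standard algorithm: 902^3 = 733870808 multiplications
Strassen's algorithm: 7^(log2(1024)) = 7^10 = 282475249 multiplications
Savings: 733870808 - 282475249 = 451395559 multiplications

Standard: 733870808 multiplications (902^3). Strassen: 282475249 multiplications (7^10, after padding to 1024x1024). Strassen reduces 8 recursive multiplications to 7 at each level.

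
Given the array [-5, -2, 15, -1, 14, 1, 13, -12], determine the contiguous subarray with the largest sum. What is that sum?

Using Kadane's algorithm on [-5, -2, 15, -1, 14, 1, 13, -12]:

Scanning through the array:
Position 1 (value -2): max_ending_here = -2, max_so_far = -2
Position 2 (value 15): max_ending_here = 15, max_so_far = 15
Position 3 (value -1): max_ending_here = 14, max_so_far = 15
Position 4 (value 14): max_ending_here = 28, max_so_far = 28
Position 5 (value 1): max_ending_here = 29, max_so_far = 29
Position 6 (value 13): max_ending_here = 42, max_so_far = 42
Position 7 (value -12): max_ending_here = 30, max_so_far = 42

Maximum subarray: [15, -1, 14, 1, 13]
Maximum sum: 42

The maximum subarray is [15, -1, 14, 1, 13] with sum 42. This subarray runs from index 2 to index 6.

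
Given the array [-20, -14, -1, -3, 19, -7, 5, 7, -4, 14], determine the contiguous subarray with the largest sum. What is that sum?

Using Kadane's algorithm on [-20, -14, -1, -3, 19, -7, 5, 7, -4, 14]:

Scanning through the array:
Position 1 (value -14): max_ending_here = -14, max_so_far = -14
Position 2 (value -1): max_ending_here = -1, max_so_far = -1
Position 3 (value -3): max_ending_here = -3, max_so_far = -1
Position 4 (value 19): max_ending_here = 19, max_so_far = 19
Position 5 (value -7): max_ending_here = 12, max_so_far = 19
Position 6 (value 5): max_ending_here = 17, max_so_far = 19
Position 7 (value 7): max_ending_here = 24, max_so_far = 24
Position 8 (value -4): max_ending_here = 20, max_so_far = 24
Position 9 (value 14): max_ending_here = 34, max_so_far = 34

Maximum subarray: [19, -7, 5, 7, -4, 14]
Maximum sum: 34

The maximum subarray is [19, -7, 5, 7, -4, 14] with sum 34. This subarray runs from index 4 to index 9.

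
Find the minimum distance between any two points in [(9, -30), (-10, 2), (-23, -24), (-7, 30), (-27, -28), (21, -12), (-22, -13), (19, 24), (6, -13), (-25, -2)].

Computing all pairwise distances among 10 points:

d((9, -30), (-10, 2)) = 37.2156
d((9, -30), (-23, -24)) = 32.5576
d((9, -30), (-7, 30)) = 62.0967
d((9, -30), (-27, -28)) = 36.0555
d((9, -30), (21, -12)) = 21.6333
d((9, -30), (-22, -13)) = 35.3553
d((9, -30), (19, 24)) = 54.9181
d((9, -30), (6, -13)) = 17.2627
d((9, -30), (-25, -2)) = 44.0454
d((-10, 2), (-23, -24)) = 29.0689
d((-10, 2), (-7, 30)) = 28.1603
d((-10, 2), (-27, -28)) = 34.4819
d((-10, 2), (21, -12)) = 34.0147
d((-10, 2), (-22, -13)) = 19.2094
d((-10, 2), (19, 24)) = 36.4005
d((-10, 2), (6, -13)) = 21.9317
d((-10, 2), (-25, -2)) = 15.5242
d((-23, -24), (-7, 30)) = 56.3205
d((-23, -24), (-27, -28)) = 5.6569 <-- minimum
d((-23, -24), (21, -12)) = 45.607
d((-23, -24), (-22, -13)) = 11.0454
d((-23, -24), (19, 24)) = 63.7809
d((-23, -24), (6, -13)) = 31.0161
d((-23, -24), (-25, -2)) = 22.0907
d((-7, 30), (-27, -28)) = 61.3514
d((-7, 30), (21, -12)) = 50.4777
d((-7, 30), (-22, -13)) = 45.5412
d((-7, 30), (19, 24)) = 26.6833
d((-7, 30), (6, -13)) = 44.9222
d((-7, 30), (-25, -2)) = 36.7151
d((-27, -28), (21, -12)) = 50.5964
d((-27, -28), (-22, -13)) = 15.8114
d((-27, -28), (19, 24)) = 69.4262
d((-27, -28), (6, -13)) = 36.2491
d((-27, -28), (-25, -2)) = 26.0768
d((21, -12), (-22, -13)) = 43.0116
d((21, -12), (19, 24)) = 36.0555
d((21, -12), (6, -13)) = 15.0333
d((21, -12), (-25, -2)) = 47.0744
d((-22, -13), (19, 24)) = 55.2268
d((-22, -13), (6, -13)) = 28.0
d((-22, -13), (-25, -2)) = 11.4018
d((19, 24), (6, -13)) = 39.2173
d((19, 24), (-25, -2)) = 51.1077
d((6, -13), (-25, -2)) = 32.8938

Closest pair: (-23, -24) and (-27, -28) with distance 5.6569

The closest pair is (-23, -24) and (-27, -28) with Euclidean distance 5.6569. For 10 points, brute-force pairwise comparison is shown above. For large n, the divide-and-conquer algorithm (sort by x, recurse on halves, check the dividing strip) achieves O(n log n).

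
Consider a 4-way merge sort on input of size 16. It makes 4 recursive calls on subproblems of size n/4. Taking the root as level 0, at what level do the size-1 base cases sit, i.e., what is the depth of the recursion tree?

For divide and conquer with division factor 4:

Problem sizes at each level:
Level 0: 16
Level 1: 4
Level 2: 1

The root is level 0 and the size-1 base case is level 2 (the tree spans levels 0 through 2, i.e. 3 levels counting the root), so the depth is the number of divisions: log_4(16) = 2

The recursion tree depth is log_4(16) = 2. At each level, the problem size is divided by 4, so it takes 2 divisions to reduce to a base case of size 1. The algorithm makes 4 recursive calls at each level.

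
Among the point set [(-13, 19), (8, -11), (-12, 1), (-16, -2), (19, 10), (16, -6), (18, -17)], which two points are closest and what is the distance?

Computing all pairwise distances among 7 points:

d((-13, 19), (8, -11)) = 36.6197
d((-13, 19), (-12, 1)) = 18.0278
d((-13, 19), (-16, -2)) = 21.2132
d((-13, 19), (19, 10)) = 33.2415
d((-13, 19), (16, -6)) = 38.2884
d((-13, 19), (18, -17)) = 47.5079
d((8, -11), (-12, 1)) = 23.3238
d((8, -11), (-16, -2)) = 25.632
d((8, -11), (19, 10)) = 23.7065
d((8, -11), (16, -6)) = 9.434
d((8, -11), (18, -17)) = 11.6619
d((-12, 1), (-16, -2)) = 5.0 <-- minimum
d((-12, 1), (19, 10)) = 32.28
d((-12, 1), (16, -6)) = 28.8617
d((-12, 1), (18, -17)) = 34.9857
d((-16, -2), (19, 10)) = 37.0
d((-16, -2), (16, -6)) = 32.249
d((-16, -2), (18, -17)) = 37.1618
d((19, 10), (16, -6)) = 16.2788
d((19, 10), (18, -17)) = 27.0185
d((16, -6), (18, -17)) = 11.1803

Closest pair: (-12, 1) and (-16, -2) with distance 5.0

The closest pair is (-12, 1) and (-16, -2) with Euclidean distance 5.0. For 7 points, brute-force pairwise comparison is shown above. For large n, the divide-and-conquer algorithm (sort by x, recurse on halves, check the dividing strip) achieves O(n log n).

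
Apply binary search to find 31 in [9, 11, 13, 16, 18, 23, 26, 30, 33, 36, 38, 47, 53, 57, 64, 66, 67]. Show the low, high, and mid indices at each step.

Binary search for 31 in [9, 11, 13, 16, 18, 23, 26, 30, 33, 36, 38, 47, 53, 57, 64, 66, 67]:

lo=0, hi=16, mid=8, arr[mid]=33 -> 33 > 31, search left half
lo=0, hi=7, mid=3, arr[mid]=16 -> 16 < 31, search right half
lo=4, hi=7, mid=5, arr[mid]=23 -> 23 < 31, search right half
lo=6, hi=7, mid=6, arr[mid]=26 -> 26 < 31, search right half
lo=7, hi=7, mid=7, arr[mid]=30 -> 30 < 31, search right half
lo=8 > hi=7, target 31 not found

Binary search determines that 31 is not in the array after 5 comparisons. The search space was exhausted without finding the target.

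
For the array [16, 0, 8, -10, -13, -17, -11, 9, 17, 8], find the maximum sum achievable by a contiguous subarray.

Using Kadane's algorithm on [16, 0, 8, -10, -13, -17, -11, 9, 17, 8]:

Scanning through the array:
Position 1 (value 0): max_ending_here = 16, max_so_far = 16
Position 2 (value 8): max_ending_here = 24, max_so_far = 24
Position 3 (value -10): max_ending_here = 14, max_so_far = 24
Position 4 (value -13): max_ending_here = 1, max_so_far = 24
Position 5 (value -17): max_ending_here = -16, max_so_far = 24
Position 6 (value -11): max_ending_here = -11, max_so_far = 24
Position 7 (value 9): max_ending_here = 9, max_so_far = 24
Position 8 (value 17): max_ending_here = 26, max_so_far = 26
Position 9 (value 8): max_ending_here = 34, max_so_far = 34

Maximum subarray: [9, 17, 8]
Maximum sum: 34

The maximum subarray is [9, 17, 8] with sum 34. This subarray runs from index 7 to index 9.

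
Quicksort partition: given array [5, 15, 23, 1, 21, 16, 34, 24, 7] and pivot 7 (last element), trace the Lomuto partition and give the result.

Lomuto partition with pivot = 7:

Initial array: [5, 15, 23, 1, 21, 16, 34, 24, 7]

arr[0]=5 <= 7: swap with position 0, array becomes [5, 15, 23, 1, 21, 16, 34, 24, 7]
arr[1]=15 > 7: no swap
arr[2]=23 > 7: no swap
arr[3]=1 <= 7: swap with position 1, array becomes [5, 1, 23, 15, 21, 16, 34, 24, 7]
arr[4]=21 > 7: no swap
arr[5]=16 > 7: no swap
arr[6]=34 > 7: no swap
arr[7]=24 > 7: no swap

Place pivot at position 2: [5, 1, 7, 15, 21, 16, 34, 24, 23]
Pivot position: 2

After partitioning with pivot 7, the array becomes [5, 1, 7, 15, 21, 16, 34, 24, 23]. The pivot is placed at index 2. All elements to the left of the pivot are <= 7, and all elements to the right are > 7.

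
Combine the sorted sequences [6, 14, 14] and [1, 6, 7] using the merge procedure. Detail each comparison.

Merging process:

Compare 6 vs 1: take 1 from right. Merged: [1]
Compare 6 vs 6: take 6 from left. Merged: [1, 6]
Compare 14 vs 6: take 6 from right. Merged: [1, 6, 6]
Compare 14 vs 7: take 7 from right. Merged: [1, 6, 6, 7]
Append remaining from left: [14, 14]. Merged: [1, 6, 6, 7, 14, 14]

Final merged array: [1, 6, 6, 7, 14, 14]
Total comparisons: 4

The merged array is [1, 6, 6, 7, 14, 14], requiring 4 comparisons. The merge step runs in O(n) time where n is the total number of elements.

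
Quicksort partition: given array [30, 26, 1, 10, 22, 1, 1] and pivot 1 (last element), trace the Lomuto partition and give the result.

Lomuto partition with pivot = 1:

Initial array: [30, 26, 1, 10, 22, 1, 1]

arr[0]=30 > 1: no swap
arr[1]=26 > 1: no swap
arr[2]=1 <= 1: swap with position 0, array becomes [1, 26, 30, 10, 22, 1, 1]
arr[3]=10 > 1: no swap
arr[4]=22 > 1: no swap
arr[5]=1 <= 1: swap with position 1, array becomes [1, 1, 30, 10, 22, 26, 1]

Place pivot at position 2: [1, 1, 1, 10, 22, 26, 30]
Pivot position: 2

After partitioning with pivot 1, the array becomes [1, 1, 1, 10, 22, 26, 30]. The pivot is placed at index 2. All elements to the left of the pivot are <= 1, and all elements to the right are > 1.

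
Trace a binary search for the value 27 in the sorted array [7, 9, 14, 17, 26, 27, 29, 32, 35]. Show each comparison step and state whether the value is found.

Binary search for 27 in [7, 9, 14, 17, 26, 27, 29, 32, 35]:

lo=0, hi=8, mid=4, arr[mid]=26 -> 26 < 27, search right half
lo=5, hi=8, mid=6, arr[mid]=29 -> 29 > 27, search left half
lo=5, hi=5, mid=5, arr[mid]=27 -> Found target at index 5!

Binary search finds 27 at index 5 after 3 comparisons. The search repeatedly halves the search space by comparing with the middle element.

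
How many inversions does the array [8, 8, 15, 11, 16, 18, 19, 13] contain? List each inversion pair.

Finding inversions in [8, 8, 15, 11, 16, 18, 19, 13]:

(2, 3): arr[2]=15 > arr[3]=11
(2, 7): arr[2]=15 > arr[7]=13
(4, 7): arr[4]=16 > arr[7]=13
(5, 7): arr[5]=18 > arr[7]=13
(6, 7): arr[6]=19 > arr[7]=13

Total inversions: 5

The array has 5 inversion(s): (2,3), (2,7), (4,7), (5,7), (6,7). Each pair (i,j) satisfies i < j and arr[i] > arr[j].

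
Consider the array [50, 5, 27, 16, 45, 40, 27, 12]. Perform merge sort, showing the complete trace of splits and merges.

Merge sort trace:

Split: [50, 5, 27, 16, 45, 40, 27, 12] -> [50, 5, 27, 16] and [45, 40, 27, 12]
  Split: [50, 5, 27, 16] -> [50, 5] and [27, 16]
    Split: [50, 5] -> [50] and [5]
    Merge: [50] + [5] -> [5, 50]
    Split: [27, 16] -> [27] and [16]
    Merge: [27] + [16] -> [16, 27]
  Merge: [5, 50] + [16, 27] -> [5, 16, 27, 50]
  Split: [45, 40, 27, 12] -> [45, 40] and [27, 12]
    Split: [45, 40] -> [45] and [40]
    Merge: [45] + [40] -> [40, 45]
    Split: [27, 12] -> [27] and [12]
    Merge: [27] + [12] -> [12, 27]
  Merge: [40, 45] + [12, 27] -> [12, 27, 40, 45]
Merge: [5, 16, 27, 50] + [12, 27, 40, 45] -> [5, 12, 16, 27, 27, 40, 45, 50]

Final sorted array: [5, 12, 16, 27, 27, 40, 45, 50]

The merge sort proceeds by recursively splitting the array and merging sorted halves.
After all merges, the sorted array is [5, 12, 16, 27, 27, 40, 45, 50].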